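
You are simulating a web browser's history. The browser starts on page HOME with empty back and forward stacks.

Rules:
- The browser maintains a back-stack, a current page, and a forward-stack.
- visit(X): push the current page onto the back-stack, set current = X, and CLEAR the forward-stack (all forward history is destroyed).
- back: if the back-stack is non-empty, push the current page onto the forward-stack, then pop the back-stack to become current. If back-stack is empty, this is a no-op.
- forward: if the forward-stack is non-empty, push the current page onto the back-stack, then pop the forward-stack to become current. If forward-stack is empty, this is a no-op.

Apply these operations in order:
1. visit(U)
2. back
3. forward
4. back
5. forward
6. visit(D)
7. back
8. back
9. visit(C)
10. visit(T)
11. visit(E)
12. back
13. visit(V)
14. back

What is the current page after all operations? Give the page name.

After 1 (visit(U)): cur=U back=1 fwd=0
After 2 (back): cur=HOME back=0 fwd=1
After 3 (forward): cur=U back=1 fwd=0
After 4 (back): cur=HOME back=0 fwd=1
After 5 (forward): cur=U back=1 fwd=0
After 6 (visit(D)): cur=D back=2 fwd=0
After 7 (back): cur=U back=1 fwd=1
After 8 (back): cur=HOME back=0 fwd=2
After 9 (visit(C)): cur=C back=1 fwd=0
After 10 (visit(T)): cur=T back=2 fwd=0
After 11 (visit(E)): cur=E back=3 fwd=0
After 12 (back): cur=T back=2 fwd=1
After 13 (visit(V)): cur=V back=3 fwd=0
After 14 (back): cur=T back=2 fwd=1

Answer: T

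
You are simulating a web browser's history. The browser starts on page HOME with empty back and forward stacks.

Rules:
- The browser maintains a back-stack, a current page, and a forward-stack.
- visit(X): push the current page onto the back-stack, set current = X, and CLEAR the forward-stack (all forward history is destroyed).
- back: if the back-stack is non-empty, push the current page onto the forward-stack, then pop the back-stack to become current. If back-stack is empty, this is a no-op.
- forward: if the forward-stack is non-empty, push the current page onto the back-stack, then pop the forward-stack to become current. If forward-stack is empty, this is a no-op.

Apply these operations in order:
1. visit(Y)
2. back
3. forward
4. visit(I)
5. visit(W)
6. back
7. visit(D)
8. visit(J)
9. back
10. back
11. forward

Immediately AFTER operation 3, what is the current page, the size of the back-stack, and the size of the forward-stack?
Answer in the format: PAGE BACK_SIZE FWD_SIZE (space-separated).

After 1 (visit(Y)): cur=Y back=1 fwd=0
After 2 (back): cur=HOME back=0 fwd=1
After 3 (forward): cur=Y back=1 fwd=0

Y 1 0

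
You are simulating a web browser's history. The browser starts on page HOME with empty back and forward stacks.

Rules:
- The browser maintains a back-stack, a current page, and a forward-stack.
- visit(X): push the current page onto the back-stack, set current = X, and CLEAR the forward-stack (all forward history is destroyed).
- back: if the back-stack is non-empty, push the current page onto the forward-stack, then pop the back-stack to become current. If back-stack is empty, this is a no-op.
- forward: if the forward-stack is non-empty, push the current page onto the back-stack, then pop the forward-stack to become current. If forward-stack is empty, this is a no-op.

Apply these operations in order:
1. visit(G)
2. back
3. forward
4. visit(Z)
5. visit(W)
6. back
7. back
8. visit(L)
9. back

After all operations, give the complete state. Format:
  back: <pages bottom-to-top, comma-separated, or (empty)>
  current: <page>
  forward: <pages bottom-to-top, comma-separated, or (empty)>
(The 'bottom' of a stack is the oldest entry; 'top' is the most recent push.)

After 1 (visit(G)): cur=G back=1 fwd=0
After 2 (back): cur=HOME back=0 fwd=1
After 3 (forward): cur=G back=1 fwd=0
After 4 (visit(Z)): cur=Z back=2 fwd=0
After 5 (visit(W)): cur=W back=3 fwd=0
After 6 (back): cur=Z back=2 fwd=1
After 7 (back): cur=G back=1 fwd=2
After 8 (visit(L)): cur=L back=2 fwd=0
After 9 (back): cur=G back=1 fwd=1

Answer: back: HOME
current: G
forward: L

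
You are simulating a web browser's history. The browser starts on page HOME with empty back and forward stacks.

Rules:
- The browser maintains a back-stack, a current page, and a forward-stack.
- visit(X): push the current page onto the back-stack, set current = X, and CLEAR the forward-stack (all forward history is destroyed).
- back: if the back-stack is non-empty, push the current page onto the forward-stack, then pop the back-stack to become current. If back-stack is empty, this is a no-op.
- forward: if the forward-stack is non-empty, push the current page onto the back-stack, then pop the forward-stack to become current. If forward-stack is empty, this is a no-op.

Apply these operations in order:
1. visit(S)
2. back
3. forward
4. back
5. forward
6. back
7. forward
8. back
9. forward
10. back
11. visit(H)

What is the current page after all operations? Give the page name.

After 1 (visit(S)): cur=S back=1 fwd=0
After 2 (back): cur=HOME back=0 fwd=1
After 3 (forward): cur=S back=1 fwd=0
After 4 (back): cur=HOME back=0 fwd=1
After 5 (forward): cur=S back=1 fwd=0
After 6 (back): cur=HOME back=0 fwd=1
After 7 (forward): cur=S back=1 fwd=0
After 8 (back): cur=HOME back=0 fwd=1
After 9 (forward): cur=S back=1 fwd=0
After 10 (back): cur=HOME back=0 fwd=1
After 11 (visit(H)): cur=H back=1 fwd=0

Answer: H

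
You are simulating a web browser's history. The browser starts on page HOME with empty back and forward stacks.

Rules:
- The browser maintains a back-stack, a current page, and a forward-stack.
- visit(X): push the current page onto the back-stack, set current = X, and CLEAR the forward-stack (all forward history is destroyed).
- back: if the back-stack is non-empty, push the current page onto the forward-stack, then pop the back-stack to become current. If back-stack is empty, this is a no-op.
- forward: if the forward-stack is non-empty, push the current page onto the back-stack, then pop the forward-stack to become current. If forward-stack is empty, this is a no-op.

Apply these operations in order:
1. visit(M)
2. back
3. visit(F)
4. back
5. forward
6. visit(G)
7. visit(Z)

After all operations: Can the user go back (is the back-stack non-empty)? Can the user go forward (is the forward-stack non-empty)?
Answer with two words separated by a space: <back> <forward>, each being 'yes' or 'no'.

Answer: yes no

Derivation:
After 1 (visit(M)): cur=M back=1 fwd=0
After 2 (back): cur=HOME back=0 fwd=1
After 3 (visit(F)): cur=F back=1 fwd=0
After 4 (back): cur=HOME back=0 fwd=1
After 5 (forward): cur=F back=1 fwd=0
After 6 (visit(G)): cur=G back=2 fwd=0
After 7 (visit(Z)): cur=Z back=3 fwd=0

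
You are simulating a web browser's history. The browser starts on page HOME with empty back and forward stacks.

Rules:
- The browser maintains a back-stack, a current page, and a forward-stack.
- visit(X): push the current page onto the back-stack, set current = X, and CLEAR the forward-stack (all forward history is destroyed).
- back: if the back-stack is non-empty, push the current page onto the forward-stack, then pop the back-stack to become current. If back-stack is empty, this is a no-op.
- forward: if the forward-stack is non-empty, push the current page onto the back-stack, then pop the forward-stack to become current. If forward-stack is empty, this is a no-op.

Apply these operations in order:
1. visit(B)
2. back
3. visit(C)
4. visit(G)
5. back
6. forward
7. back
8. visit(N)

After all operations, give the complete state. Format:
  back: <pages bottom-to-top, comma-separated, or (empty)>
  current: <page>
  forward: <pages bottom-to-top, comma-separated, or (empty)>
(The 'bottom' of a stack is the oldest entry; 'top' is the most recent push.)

Answer: back: HOME,C
current: N
forward: (empty)

Derivation:
After 1 (visit(B)): cur=B back=1 fwd=0
After 2 (back): cur=HOME back=0 fwd=1
After 3 (visit(C)): cur=C back=1 fwd=0
After 4 (visit(G)): cur=G back=2 fwd=0
After 5 (back): cur=C back=1 fwd=1
After 6 (forward): cur=G back=2 fwd=0
After 7 (back): cur=C back=1 fwd=1
After 8 (visit(N)): cur=N back=2 fwd=0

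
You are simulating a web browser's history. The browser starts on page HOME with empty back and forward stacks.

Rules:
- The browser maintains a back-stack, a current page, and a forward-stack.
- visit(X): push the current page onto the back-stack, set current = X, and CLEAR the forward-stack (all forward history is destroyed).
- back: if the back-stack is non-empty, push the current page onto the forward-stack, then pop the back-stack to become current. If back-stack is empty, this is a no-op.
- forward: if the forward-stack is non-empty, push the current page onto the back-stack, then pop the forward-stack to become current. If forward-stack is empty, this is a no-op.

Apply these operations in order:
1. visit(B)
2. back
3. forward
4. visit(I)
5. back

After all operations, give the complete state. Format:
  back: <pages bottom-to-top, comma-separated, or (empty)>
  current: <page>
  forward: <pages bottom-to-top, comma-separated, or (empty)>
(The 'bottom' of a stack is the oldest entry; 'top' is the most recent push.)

Answer: back: HOME
current: B
forward: I

Derivation:
After 1 (visit(B)): cur=B back=1 fwd=0
After 2 (back): cur=HOME back=0 fwd=1
After 3 (forward): cur=B back=1 fwd=0
After 4 (visit(I)): cur=I back=2 fwd=0
After 5 (back): cur=B back=1 fwd=1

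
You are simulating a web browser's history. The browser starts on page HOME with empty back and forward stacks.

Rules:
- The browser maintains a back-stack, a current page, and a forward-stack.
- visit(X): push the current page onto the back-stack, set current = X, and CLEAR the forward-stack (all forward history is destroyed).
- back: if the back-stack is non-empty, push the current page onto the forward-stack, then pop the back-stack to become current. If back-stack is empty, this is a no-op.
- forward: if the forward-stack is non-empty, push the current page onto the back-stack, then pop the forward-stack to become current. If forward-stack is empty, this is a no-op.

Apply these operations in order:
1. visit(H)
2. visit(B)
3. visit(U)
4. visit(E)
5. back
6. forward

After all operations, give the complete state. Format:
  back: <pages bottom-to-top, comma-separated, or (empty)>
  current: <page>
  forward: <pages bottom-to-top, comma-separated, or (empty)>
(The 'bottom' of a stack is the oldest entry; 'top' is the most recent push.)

Answer: back: HOME,H,B,U
current: E
forward: (empty)

Derivation:
After 1 (visit(H)): cur=H back=1 fwd=0
After 2 (visit(B)): cur=B back=2 fwd=0
After 3 (visit(U)): cur=U back=3 fwd=0
After 4 (visit(E)): cur=E back=4 fwd=0
After 5 (back): cur=U back=3 fwd=1
After 6 (forward): cur=E back=4 fwd=0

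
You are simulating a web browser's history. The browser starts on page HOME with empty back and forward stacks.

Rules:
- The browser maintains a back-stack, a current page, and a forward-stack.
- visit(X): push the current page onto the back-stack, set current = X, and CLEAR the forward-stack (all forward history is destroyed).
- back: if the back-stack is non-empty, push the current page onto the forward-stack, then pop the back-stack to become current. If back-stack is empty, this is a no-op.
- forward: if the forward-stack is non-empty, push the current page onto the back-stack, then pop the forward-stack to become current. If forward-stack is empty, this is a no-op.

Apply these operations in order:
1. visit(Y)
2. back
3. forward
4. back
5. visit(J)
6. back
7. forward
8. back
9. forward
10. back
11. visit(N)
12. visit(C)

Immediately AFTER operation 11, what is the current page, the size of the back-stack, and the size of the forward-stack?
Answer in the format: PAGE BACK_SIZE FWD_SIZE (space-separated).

After 1 (visit(Y)): cur=Y back=1 fwd=0
After 2 (back): cur=HOME back=0 fwd=1
After 3 (forward): cur=Y back=1 fwd=0
After 4 (back): cur=HOME back=0 fwd=1
After 5 (visit(J)): cur=J back=1 fwd=0
After 6 (back): cur=HOME back=0 fwd=1
After 7 (forward): cur=J back=1 fwd=0
After 8 (back): cur=HOME back=0 fwd=1
After 9 (forward): cur=J back=1 fwd=0
After 10 (back): cur=HOME back=0 fwd=1
After 11 (visit(N)): cur=N back=1 fwd=0

N 1 0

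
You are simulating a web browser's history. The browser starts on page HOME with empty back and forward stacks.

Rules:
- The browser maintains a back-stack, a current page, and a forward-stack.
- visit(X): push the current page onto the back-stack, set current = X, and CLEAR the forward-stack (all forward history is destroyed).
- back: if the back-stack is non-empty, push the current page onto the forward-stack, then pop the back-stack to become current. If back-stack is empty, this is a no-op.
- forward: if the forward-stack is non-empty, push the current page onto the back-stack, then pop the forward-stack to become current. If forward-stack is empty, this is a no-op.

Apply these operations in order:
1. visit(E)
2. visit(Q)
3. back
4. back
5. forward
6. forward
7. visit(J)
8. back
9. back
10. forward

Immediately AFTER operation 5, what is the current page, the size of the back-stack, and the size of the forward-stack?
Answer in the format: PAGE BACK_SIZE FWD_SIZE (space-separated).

After 1 (visit(E)): cur=E back=1 fwd=0
After 2 (visit(Q)): cur=Q back=2 fwd=0
After 3 (back): cur=E back=1 fwd=1
After 4 (back): cur=HOME back=0 fwd=2
After 5 (forward): cur=E back=1 fwd=1

E 1 1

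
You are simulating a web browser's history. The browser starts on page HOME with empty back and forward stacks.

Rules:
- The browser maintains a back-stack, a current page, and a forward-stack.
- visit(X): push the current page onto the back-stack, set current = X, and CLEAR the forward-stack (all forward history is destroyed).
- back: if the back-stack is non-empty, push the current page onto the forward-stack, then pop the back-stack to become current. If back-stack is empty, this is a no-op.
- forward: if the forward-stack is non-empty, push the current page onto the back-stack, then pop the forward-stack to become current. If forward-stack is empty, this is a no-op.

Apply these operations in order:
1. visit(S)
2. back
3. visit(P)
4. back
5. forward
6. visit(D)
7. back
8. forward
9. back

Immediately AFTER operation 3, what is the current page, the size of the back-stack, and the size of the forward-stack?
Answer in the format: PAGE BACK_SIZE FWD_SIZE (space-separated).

After 1 (visit(S)): cur=S back=1 fwd=0
After 2 (back): cur=HOME back=0 fwd=1
After 3 (visit(P)): cur=P back=1 fwd=0

P 1 0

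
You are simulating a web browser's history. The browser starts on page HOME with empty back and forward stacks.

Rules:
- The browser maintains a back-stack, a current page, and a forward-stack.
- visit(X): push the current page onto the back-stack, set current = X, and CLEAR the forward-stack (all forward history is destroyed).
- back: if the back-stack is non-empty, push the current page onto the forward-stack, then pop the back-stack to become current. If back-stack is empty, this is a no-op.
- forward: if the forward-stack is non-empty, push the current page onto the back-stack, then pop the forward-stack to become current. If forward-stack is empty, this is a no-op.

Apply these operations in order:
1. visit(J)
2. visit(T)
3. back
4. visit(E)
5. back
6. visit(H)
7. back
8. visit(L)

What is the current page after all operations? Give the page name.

Answer: L

Derivation:
After 1 (visit(J)): cur=J back=1 fwd=0
After 2 (visit(T)): cur=T back=2 fwd=0
After 3 (back): cur=J back=1 fwd=1
After 4 (visit(E)): cur=E back=2 fwd=0
After 5 (back): cur=J back=1 fwd=1
After 6 (visit(H)): cur=H back=2 fwd=0
After 7 (back): cur=J back=1 fwd=1
After 8 (visit(L)): cur=L back=2 fwd=0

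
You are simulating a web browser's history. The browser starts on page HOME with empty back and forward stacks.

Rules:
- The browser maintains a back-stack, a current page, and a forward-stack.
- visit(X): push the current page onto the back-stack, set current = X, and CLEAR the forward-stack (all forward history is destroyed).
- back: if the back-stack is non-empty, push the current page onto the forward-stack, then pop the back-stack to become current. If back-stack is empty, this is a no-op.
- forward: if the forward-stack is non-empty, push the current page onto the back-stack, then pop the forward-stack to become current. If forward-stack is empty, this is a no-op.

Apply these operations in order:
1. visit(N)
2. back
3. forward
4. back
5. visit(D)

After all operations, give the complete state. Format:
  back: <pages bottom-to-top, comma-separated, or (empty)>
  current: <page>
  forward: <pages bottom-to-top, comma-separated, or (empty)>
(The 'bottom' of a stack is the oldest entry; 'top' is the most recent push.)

After 1 (visit(N)): cur=N back=1 fwd=0
After 2 (back): cur=HOME back=0 fwd=1
After 3 (forward): cur=N back=1 fwd=0
After 4 (back): cur=HOME back=0 fwd=1
After 5 (visit(D)): cur=D back=1 fwd=0

Answer: back: HOME
current: D
forward: (empty)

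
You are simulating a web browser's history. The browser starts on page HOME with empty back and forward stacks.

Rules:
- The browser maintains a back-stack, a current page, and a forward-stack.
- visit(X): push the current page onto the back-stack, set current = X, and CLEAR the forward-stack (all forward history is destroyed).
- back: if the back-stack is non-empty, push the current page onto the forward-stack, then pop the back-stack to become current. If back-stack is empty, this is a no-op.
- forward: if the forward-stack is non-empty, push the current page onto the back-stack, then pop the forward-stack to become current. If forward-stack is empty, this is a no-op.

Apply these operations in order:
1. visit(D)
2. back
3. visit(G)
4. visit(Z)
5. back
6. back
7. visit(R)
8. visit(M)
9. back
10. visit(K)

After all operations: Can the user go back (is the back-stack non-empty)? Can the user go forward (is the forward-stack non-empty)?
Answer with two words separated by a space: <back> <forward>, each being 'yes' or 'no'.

Answer: yes no

Derivation:
After 1 (visit(D)): cur=D back=1 fwd=0
After 2 (back): cur=HOME back=0 fwd=1
After 3 (visit(G)): cur=G back=1 fwd=0
After 4 (visit(Z)): cur=Z back=2 fwd=0
After 5 (back): cur=G back=1 fwd=1
After 6 (back): cur=HOME back=0 fwd=2
After 7 (visit(R)): cur=R back=1 fwd=0
After 8 (visit(M)): cur=M back=2 fwd=0
After 9 (back): cur=R back=1 fwd=1
After 10 (visit(K)): cur=K back=2 fwd=0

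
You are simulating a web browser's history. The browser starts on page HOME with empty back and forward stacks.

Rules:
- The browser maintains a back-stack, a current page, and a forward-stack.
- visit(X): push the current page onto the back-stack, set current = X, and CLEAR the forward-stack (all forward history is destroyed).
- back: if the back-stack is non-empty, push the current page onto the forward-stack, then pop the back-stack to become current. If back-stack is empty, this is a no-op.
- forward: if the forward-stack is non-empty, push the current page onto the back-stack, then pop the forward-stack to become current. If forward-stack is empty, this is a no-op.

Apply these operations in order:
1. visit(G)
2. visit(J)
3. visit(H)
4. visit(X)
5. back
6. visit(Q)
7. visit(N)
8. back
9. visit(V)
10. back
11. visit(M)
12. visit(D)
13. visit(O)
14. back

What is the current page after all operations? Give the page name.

After 1 (visit(G)): cur=G back=1 fwd=0
After 2 (visit(J)): cur=J back=2 fwd=0
After 3 (visit(H)): cur=H back=3 fwd=0
After 4 (visit(X)): cur=X back=4 fwd=0
After 5 (back): cur=H back=3 fwd=1
After 6 (visit(Q)): cur=Q back=4 fwd=0
After 7 (visit(N)): cur=N back=5 fwd=0
After 8 (back): cur=Q back=4 fwd=1
After 9 (visit(V)): cur=V back=5 fwd=0
After 10 (back): cur=Q back=4 fwd=1
After 11 (visit(M)): cur=M back=5 fwd=0
After 12 (visit(D)): cur=D back=6 fwd=0
After 13 (visit(O)): cur=O back=7 fwd=0
After 14 (back): cur=D back=6 fwd=1

Answer: D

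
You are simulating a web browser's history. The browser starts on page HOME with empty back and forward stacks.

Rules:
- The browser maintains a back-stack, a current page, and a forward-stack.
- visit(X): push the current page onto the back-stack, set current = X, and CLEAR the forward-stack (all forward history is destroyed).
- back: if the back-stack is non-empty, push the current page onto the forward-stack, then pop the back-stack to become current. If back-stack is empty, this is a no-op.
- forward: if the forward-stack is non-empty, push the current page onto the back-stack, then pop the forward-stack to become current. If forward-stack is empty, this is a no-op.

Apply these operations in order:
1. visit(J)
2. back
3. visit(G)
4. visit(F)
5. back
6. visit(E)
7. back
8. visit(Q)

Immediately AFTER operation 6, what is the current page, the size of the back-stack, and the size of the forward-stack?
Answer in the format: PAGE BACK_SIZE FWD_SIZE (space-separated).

After 1 (visit(J)): cur=J back=1 fwd=0
After 2 (back): cur=HOME back=0 fwd=1
After 3 (visit(G)): cur=G back=1 fwd=0
After 4 (visit(F)): cur=F back=2 fwd=0
After 5 (back): cur=G back=1 fwd=1
After 6 (visit(E)): cur=E back=2 fwd=0

E 2 0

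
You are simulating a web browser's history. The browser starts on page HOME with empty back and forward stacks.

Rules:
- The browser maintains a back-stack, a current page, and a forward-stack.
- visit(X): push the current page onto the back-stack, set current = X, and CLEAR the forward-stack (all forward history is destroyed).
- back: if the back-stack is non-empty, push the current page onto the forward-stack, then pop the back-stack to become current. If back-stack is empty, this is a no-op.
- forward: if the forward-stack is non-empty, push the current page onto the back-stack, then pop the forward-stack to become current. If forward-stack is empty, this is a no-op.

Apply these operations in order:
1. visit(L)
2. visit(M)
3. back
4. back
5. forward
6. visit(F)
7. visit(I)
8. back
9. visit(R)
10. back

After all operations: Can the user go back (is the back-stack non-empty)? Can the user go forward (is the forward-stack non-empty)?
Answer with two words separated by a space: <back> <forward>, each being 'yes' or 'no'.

Answer: yes yes

Derivation:
After 1 (visit(L)): cur=L back=1 fwd=0
After 2 (visit(M)): cur=M back=2 fwd=0
After 3 (back): cur=L back=1 fwd=1
After 4 (back): cur=HOME back=0 fwd=2
After 5 (forward): cur=L back=1 fwd=1
After 6 (visit(F)): cur=F back=2 fwd=0
After 7 (visit(I)): cur=I back=3 fwd=0
After 8 (back): cur=F back=2 fwd=1
After 9 (visit(R)): cur=R back=3 fwd=0
After 10 (back): cur=F back=2 fwd=1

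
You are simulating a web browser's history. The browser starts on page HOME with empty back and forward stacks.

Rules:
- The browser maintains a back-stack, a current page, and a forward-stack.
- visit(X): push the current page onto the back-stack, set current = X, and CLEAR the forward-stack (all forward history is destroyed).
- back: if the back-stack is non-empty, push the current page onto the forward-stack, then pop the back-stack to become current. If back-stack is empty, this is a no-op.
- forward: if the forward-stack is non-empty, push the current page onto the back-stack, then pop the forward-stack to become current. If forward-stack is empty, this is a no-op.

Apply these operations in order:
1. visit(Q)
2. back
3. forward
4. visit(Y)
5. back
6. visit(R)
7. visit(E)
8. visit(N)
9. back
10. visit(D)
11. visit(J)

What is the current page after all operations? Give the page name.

Answer: J

Derivation:
After 1 (visit(Q)): cur=Q back=1 fwd=0
After 2 (back): cur=HOME back=0 fwd=1
After 3 (forward): cur=Q back=1 fwd=0
After 4 (visit(Y)): cur=Y back=2 fwd=0
After 5 (back): cur=Q back=1 fwd=1
After 6 (visit(R)): cur=R back=2 fwd=0
After 7 (visit(E)): cur=E back=3 fwd=0
After 8 (visit(N)): cur=N back=4 fwd=0
After 9 (back): cur=E back=3 fwd=1
After 10 (visit(D)): cur=D back=4 fwd=0
After 11 (visit(J)): cur=J back=5 fwd=0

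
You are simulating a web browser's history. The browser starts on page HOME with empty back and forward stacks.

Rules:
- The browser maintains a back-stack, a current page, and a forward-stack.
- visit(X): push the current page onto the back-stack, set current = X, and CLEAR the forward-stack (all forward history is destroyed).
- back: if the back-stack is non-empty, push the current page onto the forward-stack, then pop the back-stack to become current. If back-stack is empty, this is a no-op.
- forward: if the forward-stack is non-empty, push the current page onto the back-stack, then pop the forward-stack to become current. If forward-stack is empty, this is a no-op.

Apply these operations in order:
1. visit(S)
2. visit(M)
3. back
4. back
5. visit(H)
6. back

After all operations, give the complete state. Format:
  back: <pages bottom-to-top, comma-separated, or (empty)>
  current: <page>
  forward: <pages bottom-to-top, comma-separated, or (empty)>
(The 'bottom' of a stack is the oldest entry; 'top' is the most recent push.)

After 1 (visit(S)): cur=S back=1 fwd=0
After 2 (visit(M)): cur=M back=2 fwd=0
After 3 (back): cur=S back=1 fwd=1
After 4 (back): cur=HOME back=0 fwd=2
After 5 (visit(H)): cur=H back=1 fwd=0
After 6 (back): cur=HOME back=0 fwd=1

Answer: back: (empty)
current: HOME
forward: H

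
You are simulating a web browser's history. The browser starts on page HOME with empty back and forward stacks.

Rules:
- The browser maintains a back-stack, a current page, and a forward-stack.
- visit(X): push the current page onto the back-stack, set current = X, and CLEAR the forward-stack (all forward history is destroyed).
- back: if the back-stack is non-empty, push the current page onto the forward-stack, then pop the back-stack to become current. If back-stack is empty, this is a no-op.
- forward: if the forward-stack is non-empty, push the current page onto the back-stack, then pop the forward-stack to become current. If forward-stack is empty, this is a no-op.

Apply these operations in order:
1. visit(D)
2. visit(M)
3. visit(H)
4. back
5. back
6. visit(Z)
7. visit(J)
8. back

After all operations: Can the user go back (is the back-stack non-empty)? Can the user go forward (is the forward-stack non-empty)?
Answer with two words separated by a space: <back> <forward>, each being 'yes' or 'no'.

After 1 (visit(D)): cur=D back=1 fwd=0
After 2 (visit(M)): cur=M back=2 fwd=0
After 3 (visit(H)): cur=H back=3 fwd=0
After 4 (back): cur=M back=2 fwd=1
After 5 (back): cur=D back=1 fwd=2
After 6 (visit(Z)): cur=Z back=2 fwd=0
After 7 (visit(J)): cur=J back=3 fwd=0
After 8 (back): cur=Z back=2 fwd=1

Answer: yes yes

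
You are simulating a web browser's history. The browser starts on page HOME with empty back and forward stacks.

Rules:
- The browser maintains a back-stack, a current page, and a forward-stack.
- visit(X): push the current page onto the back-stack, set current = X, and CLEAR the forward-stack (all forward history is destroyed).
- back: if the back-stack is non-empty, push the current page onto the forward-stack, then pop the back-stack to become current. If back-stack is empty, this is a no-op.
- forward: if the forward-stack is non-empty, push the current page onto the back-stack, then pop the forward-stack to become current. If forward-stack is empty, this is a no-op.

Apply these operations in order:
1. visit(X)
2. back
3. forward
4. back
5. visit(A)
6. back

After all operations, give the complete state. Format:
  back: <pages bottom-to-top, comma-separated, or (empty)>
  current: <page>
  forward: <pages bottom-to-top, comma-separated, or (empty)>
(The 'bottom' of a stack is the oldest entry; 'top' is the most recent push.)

After 1 (visit(X)): cur=X back=1 fwd=0
After 2 (back): cur=HOME back=0 fwd=1
After 3 (forward): cur=X back=1 fwd=0
After 4 (back): cur=HOME back=0 fwd=1
After 5 (visit(A)): cur=A back=1 fwd=0
After 6 (back): cur=HOME back=0 fwd=1

Answer: back: (empty)
current: HOME
forward: A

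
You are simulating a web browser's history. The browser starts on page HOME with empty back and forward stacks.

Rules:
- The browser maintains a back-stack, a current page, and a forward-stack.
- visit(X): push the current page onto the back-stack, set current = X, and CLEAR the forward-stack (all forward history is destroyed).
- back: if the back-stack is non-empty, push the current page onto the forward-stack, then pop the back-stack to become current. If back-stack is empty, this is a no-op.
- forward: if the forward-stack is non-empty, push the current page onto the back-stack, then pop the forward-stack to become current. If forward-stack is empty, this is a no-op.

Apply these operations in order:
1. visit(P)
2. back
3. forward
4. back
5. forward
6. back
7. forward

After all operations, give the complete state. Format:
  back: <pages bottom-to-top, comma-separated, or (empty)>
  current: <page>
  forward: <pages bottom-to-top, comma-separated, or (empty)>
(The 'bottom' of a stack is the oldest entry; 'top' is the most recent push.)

After 1 (visit(P)): cur=P back=1 fwd=0
After 2 (back): cur=HOME back=0 fwd=1
After 3 (forward): cur=P back=1 fwd=0
After 4 (back): cur=HOME back=0 fwd=1
After 5 (forward): cur=P back=1 fwd=0
After 6 (back): cur=HOME back=0 fwd=1
After 7 (forward): cur=P back=1 fwd=0

Answer: back: HOME
current: P
forward: (empty)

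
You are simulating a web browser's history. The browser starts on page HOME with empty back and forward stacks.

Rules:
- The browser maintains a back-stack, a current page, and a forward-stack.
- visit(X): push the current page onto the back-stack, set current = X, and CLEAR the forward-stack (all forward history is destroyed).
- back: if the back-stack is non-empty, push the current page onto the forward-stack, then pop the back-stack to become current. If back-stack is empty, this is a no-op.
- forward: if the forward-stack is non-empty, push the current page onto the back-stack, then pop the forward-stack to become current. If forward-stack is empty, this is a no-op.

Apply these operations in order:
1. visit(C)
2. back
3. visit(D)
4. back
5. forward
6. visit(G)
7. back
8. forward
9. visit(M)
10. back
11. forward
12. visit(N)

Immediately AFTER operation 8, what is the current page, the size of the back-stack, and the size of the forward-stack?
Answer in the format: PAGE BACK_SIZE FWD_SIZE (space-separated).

After 1 (visit(C)): cur=C back=1 fwd=0
After 2 (back): cur=HOME back=0 fwd=1
After 3 (visit(D)): cur=D back=1 fwd=0
After 4 (back): cur=HOME back=0 fwd=1
After 5 (forward): cur=D back=1 fwd=0
After 6 (visit(G)): cur=G back=2 fwd=0
After 7 (back): cur=D back=1 fwd=1
After 8 (forward): cur=G back=2 fwd=0

G 2 0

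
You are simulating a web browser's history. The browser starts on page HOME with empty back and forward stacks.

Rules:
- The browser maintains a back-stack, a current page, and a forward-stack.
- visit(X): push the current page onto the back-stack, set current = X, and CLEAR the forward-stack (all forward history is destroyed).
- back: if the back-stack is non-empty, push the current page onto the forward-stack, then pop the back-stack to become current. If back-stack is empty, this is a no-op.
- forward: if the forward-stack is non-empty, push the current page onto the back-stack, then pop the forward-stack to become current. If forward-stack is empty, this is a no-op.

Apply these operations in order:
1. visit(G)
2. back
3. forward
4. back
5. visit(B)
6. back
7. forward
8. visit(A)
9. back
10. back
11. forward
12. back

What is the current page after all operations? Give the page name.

After 1 (visit(G)): cur=G back=1 fwd=0
After 2 (back): cur=HOME back=0 fwd=1
After 3 (forward): cur=G back=1 fwd=0
After 4 (back): cur=HOME back=0 fwd=1
After 5 (visit(B)): cur=B back=1 fwd=0
After 6 (back): cur=HOME back=0 fwd=1
After 7 (forward): cur=B back=1 fwd=0
After 8 (visit(A)): cur=A back=2 fwd=0
After 9 (back): cur=B back=1 fwd=1
After 10 (back): cur=HOME back=0 fwd=2
After 11 (forward): cur=B back=1 fwd=1
After 12 (back): cur=HOME back=0 fwd=2

Answer: HOME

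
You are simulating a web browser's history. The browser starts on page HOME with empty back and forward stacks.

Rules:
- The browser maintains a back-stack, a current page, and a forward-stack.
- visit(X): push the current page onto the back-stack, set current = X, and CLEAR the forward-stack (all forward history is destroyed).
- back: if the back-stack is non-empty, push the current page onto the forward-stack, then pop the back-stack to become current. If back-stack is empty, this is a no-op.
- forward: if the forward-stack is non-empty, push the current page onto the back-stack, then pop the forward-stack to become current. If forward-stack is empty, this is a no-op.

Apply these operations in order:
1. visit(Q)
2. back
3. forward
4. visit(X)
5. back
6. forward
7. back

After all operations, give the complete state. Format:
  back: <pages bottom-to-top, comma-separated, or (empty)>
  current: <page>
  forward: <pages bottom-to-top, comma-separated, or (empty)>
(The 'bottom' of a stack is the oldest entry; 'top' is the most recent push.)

Answer: back: HOME
current: Q
forward: X

Derivation:
After 1 (visit(Q)): cur=Q back=1 fwd=0
After 2 (back): cur=HOME back=0 fwd=1
After 3 (forward): cur=Q back=1 fwd=0
After 4 (visit(X)): cur=X back=2 fwd=0
After 5 (back): cur=Q back=1 fwd=1
After 6 (forward): cur=X back=2 fwd=0
After 7 (back): cur=Q back=1 fwd=1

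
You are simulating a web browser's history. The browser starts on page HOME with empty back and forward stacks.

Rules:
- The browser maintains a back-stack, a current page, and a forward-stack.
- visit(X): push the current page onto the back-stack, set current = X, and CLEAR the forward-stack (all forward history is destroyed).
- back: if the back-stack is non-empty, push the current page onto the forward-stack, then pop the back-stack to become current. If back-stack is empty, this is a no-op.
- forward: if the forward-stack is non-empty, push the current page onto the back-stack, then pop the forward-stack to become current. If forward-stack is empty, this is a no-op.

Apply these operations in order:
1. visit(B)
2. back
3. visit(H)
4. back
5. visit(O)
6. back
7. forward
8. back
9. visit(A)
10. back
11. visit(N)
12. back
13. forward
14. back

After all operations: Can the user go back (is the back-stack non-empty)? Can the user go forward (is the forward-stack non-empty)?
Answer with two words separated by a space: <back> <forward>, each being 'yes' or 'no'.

Answer: no yes

Derivation:
After 1 (visit(B)): cur=B back=1 fwd=0
After 2 (back): cur=HOME back=0 fwd=1
After 3 (visit(H)): cur=H back=1 fwd=0
After 4 (back): cur=HOME back=0 fwd=1
After 5 (visit(O)): cur=O back=1 fwd=0
After 6 (back): cur=HOME back=0 fwd=1
After 7 (forward): cur=O back=1 fwd=0
After 8 (back): cur=HOME back=0 fwd=1
After 9 (visit(A)): cur=A back=1 fwd=0
After 10 (back): cur=HOME back=0 fwd=1
After 11 (visit(N)): cur=N back=1 fwd=0
After 12 (back): cur=HOME back=0 fwd=1
After 13 (forward): cur=N back=1 fwd=0
After 14 (back): cur=HOME back=0 fwd=1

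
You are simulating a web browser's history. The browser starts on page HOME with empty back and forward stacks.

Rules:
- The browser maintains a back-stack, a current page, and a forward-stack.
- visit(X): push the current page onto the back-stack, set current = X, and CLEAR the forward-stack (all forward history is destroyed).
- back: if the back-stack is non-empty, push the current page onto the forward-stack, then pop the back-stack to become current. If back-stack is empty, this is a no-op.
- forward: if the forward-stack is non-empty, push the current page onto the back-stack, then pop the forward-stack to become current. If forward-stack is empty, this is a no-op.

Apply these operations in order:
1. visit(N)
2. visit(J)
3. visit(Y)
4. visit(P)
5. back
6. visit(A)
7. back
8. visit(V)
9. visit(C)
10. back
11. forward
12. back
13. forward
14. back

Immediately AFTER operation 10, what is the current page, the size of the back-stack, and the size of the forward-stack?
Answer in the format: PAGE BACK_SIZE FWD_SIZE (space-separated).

After 1 (visit(N)): cur=N back=1 fwd=0
After 2 (visit(J)): cur=J back=2 fwd=0
After 3 (visit(Y)): cur=Y back=3 fwd=0
After 4 (visit(P)): cur=P back=4 fwd=0
After 5 (back): cur=Y back=3 fwd=1
After 6 (visit(A)): cur=A back=4 fwd=0
After 7 (back): cur=Y back=3 fwd=1
After 8 (visit(V)): cur=V back=4 fwd=0
After 9 (visit(C)): cur=C back=5 fwd=0
After 10 (back): cur=V back=4 fwd=1

V 4 1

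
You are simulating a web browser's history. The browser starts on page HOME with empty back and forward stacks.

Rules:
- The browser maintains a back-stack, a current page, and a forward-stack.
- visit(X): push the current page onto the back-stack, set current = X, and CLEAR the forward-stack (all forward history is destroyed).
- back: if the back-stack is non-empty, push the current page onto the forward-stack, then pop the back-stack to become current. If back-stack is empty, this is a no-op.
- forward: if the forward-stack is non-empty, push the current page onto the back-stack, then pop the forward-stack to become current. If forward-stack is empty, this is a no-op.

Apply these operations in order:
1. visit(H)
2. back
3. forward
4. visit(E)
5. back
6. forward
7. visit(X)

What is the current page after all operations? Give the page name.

After 1 (visit(H)): cur=H back=1 fwd=0
After 2 (back): cur=HOME back=0 fwd=1
After 3 (forward): cur=H back=1 fwd=0
After 4 (visit(E)): cur=E back=2 fwd=0
After 5 (back): cur=H back=1 fwd=1
After 6 (forward): cur=E back=2 fwd=0
After 7 (visit(X)): cur=X back=3 fwd=0

Answer: X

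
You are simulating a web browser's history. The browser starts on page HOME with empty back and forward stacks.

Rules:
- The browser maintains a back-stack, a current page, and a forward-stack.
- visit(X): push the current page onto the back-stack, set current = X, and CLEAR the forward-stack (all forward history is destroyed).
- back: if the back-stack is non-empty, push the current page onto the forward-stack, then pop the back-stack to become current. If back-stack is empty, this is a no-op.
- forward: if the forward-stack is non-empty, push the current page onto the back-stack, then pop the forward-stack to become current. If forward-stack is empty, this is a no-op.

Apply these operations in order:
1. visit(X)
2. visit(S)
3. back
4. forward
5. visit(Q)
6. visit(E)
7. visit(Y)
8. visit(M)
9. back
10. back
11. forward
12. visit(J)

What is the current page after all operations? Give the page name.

Answer: J

Derivation:
After 1 (visit(X)): cur=X back=1 fwd=0
After 2 (visit(S)): cur=S back=2 fwd=0
After 3 (back): cur=X back=1 fwd=1
After 4 (forward): cur=S back=2 fwd=0
After 5 (visit(Q)): cur=Q back=3 fwd=0
After 6 (visit(E)): cur=E back=4 fwd=0
After 7 (visit(Y)): cur=Y back=5 fwd=0
After 8 (visit(M)): cur=M back=6 fwd=0
After 9 (back): cur=Y back=5 fwd=1
After 10 (back): cur=E back=4 fwd=2
After 11 (forward): cur=Y back=5 fwd=1
After 12 (visit(J)): cur=J back=6 fwd=0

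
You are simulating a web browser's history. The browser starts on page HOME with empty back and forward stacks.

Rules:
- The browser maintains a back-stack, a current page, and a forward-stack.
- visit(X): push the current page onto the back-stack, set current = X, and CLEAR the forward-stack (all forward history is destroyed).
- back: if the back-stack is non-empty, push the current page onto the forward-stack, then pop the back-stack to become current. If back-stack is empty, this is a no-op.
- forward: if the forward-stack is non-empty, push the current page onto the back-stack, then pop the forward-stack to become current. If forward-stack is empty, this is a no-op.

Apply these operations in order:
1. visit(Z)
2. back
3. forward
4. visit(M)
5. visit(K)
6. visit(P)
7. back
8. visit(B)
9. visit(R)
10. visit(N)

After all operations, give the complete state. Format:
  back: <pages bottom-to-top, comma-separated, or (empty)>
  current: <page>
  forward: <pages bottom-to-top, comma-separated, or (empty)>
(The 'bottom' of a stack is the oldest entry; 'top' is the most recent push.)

After 1 (visit(Z)): cur=Z back=1 fwd=0
After 2 (back): cur=HOME back=0 fwd=1
After 3 (forward): cur=Z back=1 fwd=0
After 4 (visit(M)): cur=M back=2 fwd=0
After 5 (visit(K)): cur=K back=3 fwd=0
After 6 (visit(P)): cur=P back=4 fwd=0
After 7 (back): cur=K back=3 fwd=1
After 8 (visit(B)): cur=B back=4 fwd=0
After 9 (visit(R)): cur=R back=5 fwd=0
After 10 (visit(N)): cur=N back=6 fwd=0

Answer: back: HOME,Z,M,K,B,R
current: N
forward: (empty)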